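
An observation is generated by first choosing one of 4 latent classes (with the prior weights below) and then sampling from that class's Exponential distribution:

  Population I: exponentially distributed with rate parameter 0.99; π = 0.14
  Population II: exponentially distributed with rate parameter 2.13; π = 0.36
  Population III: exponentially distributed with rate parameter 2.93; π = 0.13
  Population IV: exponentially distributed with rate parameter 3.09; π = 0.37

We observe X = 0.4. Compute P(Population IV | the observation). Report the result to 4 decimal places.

By Bayes' theorem, P(k | x) = w_k f_k(x) / Σ_j w_j f_j(x).
Exponential densities:
  f_I = 0.666277
  f_II = 0.908575
  f_III = 0.907558
  f_IV = 0.897781
Multiply by the mixture weights:
  w_I·f_I = 0.14 × 0.666277 = 0.0932787
  w_II·f_II = 0.36 × 0.908575 = 0.327087
  w_III·f_III = 0.13 × 0.907558 = 0.117983
  w_IV·f_IV = 0.37 × 0.897781 = 0.332179
Marginal: 0.0932787 + 0.327087 + 0.117983 + 0.332179 = 0.870527
P(Population IV | the observation) = 0.332179 / 0.870527 ≈ 0.3816

0.3816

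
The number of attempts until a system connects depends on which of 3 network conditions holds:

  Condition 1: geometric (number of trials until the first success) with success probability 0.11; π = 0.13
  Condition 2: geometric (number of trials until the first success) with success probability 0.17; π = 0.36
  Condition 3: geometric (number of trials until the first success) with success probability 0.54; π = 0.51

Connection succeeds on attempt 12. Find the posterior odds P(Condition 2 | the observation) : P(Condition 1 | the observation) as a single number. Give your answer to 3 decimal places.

Posterior odds = (w_i f_i(x)) / (w_j f_j(x)); the normalising sum cancels.
Geometric probabilities:
  L_1 = 0.0305269
  L_2 = 0.0218931
  L_3 = 0.000105373
Posterior odds = (w_2·L_2) / (w_1·L_1) = (0.36·0.0218931) / (0.13·0.0305269) = 0.00788153 / 0.0039685 ≈ 1.986

1.986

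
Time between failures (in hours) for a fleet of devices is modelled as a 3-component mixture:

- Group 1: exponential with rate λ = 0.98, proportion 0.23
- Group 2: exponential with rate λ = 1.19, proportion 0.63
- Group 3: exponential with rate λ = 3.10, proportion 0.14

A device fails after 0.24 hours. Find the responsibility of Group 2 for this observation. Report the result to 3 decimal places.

The responsibility of component k is π_k f_k(x) divided by Σ_j π_j f_j(x).
Component likelihoods at x = 0.24 hours:
  L_1 = 0.774604
  L_2 = 0.89436
  L_3 = 1.47315
Weight by the priors:
  π_1·L_1 = 0.23 × 0.774604 = 0.178159
  π_2·L_2 = 0.63 × 0.89436 = 0.563447
  π_3·L_3 = 0.14 × 1.47315 = 0.206241
Sum: 0.178159 + 0.563447 + 0.206241 = 0.947847
P(Group 2 | x) ≈ 0.594

0.594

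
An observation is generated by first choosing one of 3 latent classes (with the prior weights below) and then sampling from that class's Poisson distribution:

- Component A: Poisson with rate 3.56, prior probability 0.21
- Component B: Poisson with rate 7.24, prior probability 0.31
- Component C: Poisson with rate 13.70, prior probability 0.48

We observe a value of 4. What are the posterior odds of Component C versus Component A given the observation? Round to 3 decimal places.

0.020

Only the two components matter; the odds are (P(Z=i) f_i(x)) / (P(Z=j) f_j(x)).
Evaluate each component's likelihood at the observed value:
  f_A = 0.190327
  f_B = 0.0821204
  f_C = 0.00164754
0.00079082 / 0.0399687 ≈ 0.020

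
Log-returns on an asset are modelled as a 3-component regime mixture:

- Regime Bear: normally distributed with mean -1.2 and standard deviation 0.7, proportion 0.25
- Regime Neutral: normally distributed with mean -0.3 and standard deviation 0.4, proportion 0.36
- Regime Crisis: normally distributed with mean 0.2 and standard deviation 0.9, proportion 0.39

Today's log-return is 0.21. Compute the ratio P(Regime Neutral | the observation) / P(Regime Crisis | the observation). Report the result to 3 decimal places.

Posterior odds = (P(Z=i) f_i(x)) / (P(Z=j) f_j(x)); the normalising sum cancels.
Component likelihoods at x = 0.21:
  L_Bear = (1/(0.7·√(2π)))·exp(−(0.21−-1.2)²/(2·0.7²)) = 0.569918·exp(-2.02867) = 0.0749498
  L_Neutral = (1/(0.4·√(2π)))·exp(−(0.21−-0.3)²/(2·0.4²)) = 0.997356·exp(-0.81281) = 0.442436
  L_Crisis = (1/(0.9·√(2π)))·exp(−(0.21−0.2)²/(2·0.9²)) = 0.443269·exp(-0.00006) = 0.443242
Odds = (0.36/0.39) × (0.442436/0.443242) = 0.923077 × 0.998181 ≈ 0.921

0.921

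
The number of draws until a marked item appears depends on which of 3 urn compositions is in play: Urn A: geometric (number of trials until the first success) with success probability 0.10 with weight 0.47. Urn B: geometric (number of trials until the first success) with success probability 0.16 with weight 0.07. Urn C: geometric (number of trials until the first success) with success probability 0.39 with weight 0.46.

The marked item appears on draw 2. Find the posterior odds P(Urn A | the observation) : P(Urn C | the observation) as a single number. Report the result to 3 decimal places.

The posterior odds equal the prior odds times the likelihood ratio: (w_i/w_j)·(f_i(x)/f_j(x)).
Geometric probabilities:
  L_A = 0.10·(1−0.10)^1 = 0.10·0.9 = 0.09
  L_B = 0.16·(1−0.16)^1 = 0.16·0.84 = 0.1344
  L_C = 0.39·(1−0.39)^1 = 0.39·0.61 = 0.2379
Odds = (0.47/0.46) × (0.09/0.2379) = 1.02174 × 0.37831 ≈ 0.387

0.387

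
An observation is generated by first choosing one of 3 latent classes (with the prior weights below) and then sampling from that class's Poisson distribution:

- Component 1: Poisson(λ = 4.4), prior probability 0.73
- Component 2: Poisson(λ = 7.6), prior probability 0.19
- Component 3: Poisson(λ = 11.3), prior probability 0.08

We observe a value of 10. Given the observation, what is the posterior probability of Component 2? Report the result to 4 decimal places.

The responsibility of component k is w_k f_k(x) divided by Σ_j w_j f_j(x).
Evaluate each component's likelihood at the observed value:
  f_1 = 0.0092017
  f_2 = 0.0886614
  f_3 = 0.115743
Prior × likelihood for each component:
  w_1·f_1 = 0.73 × 0.0092017 = 0.00671724
  w_2·f_2 = 0.19 × 0.0886614 = 0.0168457
  w_3·f_3 = 0.08 × 0.115743 = 0.00925942
Denominator: 0.00671724 + 0.0168457 + 0.00925942 = 0.0328223
Responsibility of Component 2: 0.0168457 / 0.0328223 ≈ 0.5132

0.5132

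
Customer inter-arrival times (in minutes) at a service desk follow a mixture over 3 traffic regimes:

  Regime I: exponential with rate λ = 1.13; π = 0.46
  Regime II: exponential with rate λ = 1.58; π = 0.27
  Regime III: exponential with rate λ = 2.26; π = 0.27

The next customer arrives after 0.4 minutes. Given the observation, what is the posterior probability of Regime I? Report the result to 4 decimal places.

P(component k | x) = P(Z=k)·f_k(x) / marginal(x), where marginal(x) = Σ_j P(Z=j)·f_j(x).
Exponential densities:
  L_I = 1.13·e^(−1.13·0.4) = 1.13·e^(−0.4520) = 0.71908
  L_II = 1.58·e^(−1.58·0.4) = 1.58·e^(−0.6320) = 0.839814
  L_III = 2.26·e^(−2.26·0.4) = 2.26·e^(−0.9040) = 0.915179
Multiply by the mixture weights:
  P(Z=I)·L_I = 0.46 × 0.71908 = 0.330777
  P(Z=II)·L_II = 0.27 × 0.839814 = 0.22675
  P(Z=III)·L_III = 0.27 × 0.915179 = 0.247098
Normaliser: 0.330777 + 0.22675 + 0.247098 = 0.804625
So the posterior for Regime I is 0.330777 / 0.804625 ≈ 0.4111.

0.4111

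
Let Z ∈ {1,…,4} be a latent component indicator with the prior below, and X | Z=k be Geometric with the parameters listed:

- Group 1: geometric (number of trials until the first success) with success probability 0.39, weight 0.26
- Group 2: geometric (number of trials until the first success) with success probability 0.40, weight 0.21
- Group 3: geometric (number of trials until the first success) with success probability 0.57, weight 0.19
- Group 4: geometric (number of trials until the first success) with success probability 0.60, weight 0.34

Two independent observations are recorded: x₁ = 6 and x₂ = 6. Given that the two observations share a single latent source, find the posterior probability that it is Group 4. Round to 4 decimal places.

Posterior ∝ prior × likelihood, so P(k | x) ∝ w_k f_k(x); normalise over all components.
Since both observations come from the same component, the likelihood for component k is f_k(x₁)·f_k(x₂).
  f_1 = [0.0329393] × [0.0329393] = 0.00108499
  f_2 = [0.031104] × [0.031104] = 0.000967459
  f_3 = [0.00837948] × [0.00837948] = 7.02157e-05
  f_4 = [0.006144] × [0.006144] = 3.77487e-05
Unnormalised posteriors:
  w_1·f_1 = 0.26 × 0.00108499 = 0.000282099
  w_2·f_2 = 0.21 × 0.000967459 = 0.000203166
  w_3·f_3 = 0.19 × 7.02157e-05 = 1.3341e-05
  w_4·f_4 = 0.34 × 3.77487e-05 = 1.28346e-05
Normaliser: 0.000282099 + 0.000203166 + 1.3341e-05 + 1.28346e-05 = 0.00051144
So the posterior for Group 4 is 1.28346e-05 / 0.00051144 ≈ 0.0251.

0.0251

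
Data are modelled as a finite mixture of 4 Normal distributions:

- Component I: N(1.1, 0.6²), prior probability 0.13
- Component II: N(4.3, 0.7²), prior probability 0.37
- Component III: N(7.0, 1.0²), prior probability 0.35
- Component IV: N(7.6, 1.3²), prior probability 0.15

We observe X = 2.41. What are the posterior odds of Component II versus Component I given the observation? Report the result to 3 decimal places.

0.691

Since P(k|x) ∝ π_k f_k(x), the posterior odds are π_i f_i(x) / (π_j f_j(x)).
Component likelihoods at x = 2.41:
  f_I = (1/(0.6·√(2π)))·exp(−(2.41−1.1)²/(2·0.6²)) = 0.664904·exp(-2.38347) = 0.0613239
  f_II = (1/(0.7·√(2π)))·exp(−(2.41−4.3)²/(2·0.7²)) = 0.569918·exp(-3.64500) = 0.014887
  f_III = (1/(1.0·√(2π)))·exp(−(2.41−7.0)²/(2·1.0²)) = 0.398942·exp(-10.53405) = 1.06177e-05
  f_IV = (1/(1.3·√(2π)))·exp(−(2.41−7.6)²/(2·1.3²)) = 0.306879·exp(-7.96926) = 0.00010616
Posterior odds = (π_II·f_II) / (π_I·f_I) = (0.37·0.014887) / (0.13·0.0613239) = 0.00550821 / 0.00797211 ≈ 0.691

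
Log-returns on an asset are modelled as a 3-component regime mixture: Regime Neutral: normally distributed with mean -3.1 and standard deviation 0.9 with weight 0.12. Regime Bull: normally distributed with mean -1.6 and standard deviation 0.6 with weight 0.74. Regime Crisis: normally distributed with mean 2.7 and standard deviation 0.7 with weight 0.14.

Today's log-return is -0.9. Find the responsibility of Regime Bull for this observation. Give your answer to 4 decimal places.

0.9894

By Bayes' theorem, P(k | x) = π_k f_k(x) / Σ_j π_j f_j(x).
Component likelihoods at x = -0.9:
  L_Neutral = (1/(0.9·√(2π)))·exp(−(-0.9−-3.1)²/(2·0.9²)) = 0.443269·exp(-2.98765) = 0.0223432
  L_Bull = (1/(0.6·√(2π)))·exp(−(-0.9−-1.6)²/(2·0.6²)) = 0.664904·exp(-0.68056) = 0.336664
  L_Crisis = (1/(0.7·√(2π)))·exp(−(-0.9−2.7)²/(2·0.7²)) = 0.569918·exp(-13.22449) = 1.02917e-06
Prior × likelihood for each component:
  π_Neutral·L_Neutral = 0.12 × 0.0223432 = 0.00268119
  π_Bull·L_Bull = 0.74 × 0.336664 = 0.249132
  π_Crisis·L_Crisis = 0.14 × 1.02917e-06 = 1.44084e-07
Denominator: 0.00268119 + 0.249132 + 1.44084e-07 = 0.251813
P(Regime Bull | x) ≈ 0.9894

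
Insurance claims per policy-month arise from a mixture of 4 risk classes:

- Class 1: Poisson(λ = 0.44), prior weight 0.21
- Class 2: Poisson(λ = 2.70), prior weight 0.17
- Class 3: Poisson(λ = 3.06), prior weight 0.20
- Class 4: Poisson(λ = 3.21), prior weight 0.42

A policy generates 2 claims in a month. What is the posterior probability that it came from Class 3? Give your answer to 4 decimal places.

Apply Bayes' rule: the posterior for each component is proportional to its prior times its likelihood at x.
Evaluate each component's likelihood at the observed value:
  f_1 = 0.0623427
  f_2 = 0.244964
  f_3 = 0.219519
  f_4 = 0.207919
Unnormalised posteriors:
  P(Z=1)·f_1 = 0.21 × 0.0623427 = 0.013092
  P(Z=2)·f_2 = 0.17 × 0.244964 = 0.0416439
  P(Z=3)·f_3 = 0.20 × 0.219519 = 0.0439038
  P(Z=4)·f_4 = 0.42 × 0.207919 = 0.0873261
Normaliser: 0.013092 + 0.0416439 + 0.0439038 + 0.0873261 = 0.185966
So the posterior for Class 3 is 0.0439038 / 0.185966 ≈ 0.2361.

0.2361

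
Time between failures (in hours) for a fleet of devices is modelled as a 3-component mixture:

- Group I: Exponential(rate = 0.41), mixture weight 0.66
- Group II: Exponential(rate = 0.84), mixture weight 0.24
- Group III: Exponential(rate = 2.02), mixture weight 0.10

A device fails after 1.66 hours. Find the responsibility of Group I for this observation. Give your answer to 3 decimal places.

0.706

Posterior ∝ prior × likelihood, so P(k | x) ∝ π_k f_k(x); normalise over all components.
Evaluate each component's likelihood at the observed value:
  f_I = 0.207588
  f_II = 0.208305
  f_III = 0.070644
Unnormalised posteriors:
  π_I·f_I = 0.66 × 0.207588 = 0.137008
  π_II·f_II = 0.24 × 0.208305 = 0.0499931
  π_III·f_III = 0.10 × 0.070644 = 0.0070644
Evidence: 0.137008 + 0.0499931 + 0.0070644 = 0.194066
P(Group I | data) = 0.137008 / 0.194066 ≈ 0.706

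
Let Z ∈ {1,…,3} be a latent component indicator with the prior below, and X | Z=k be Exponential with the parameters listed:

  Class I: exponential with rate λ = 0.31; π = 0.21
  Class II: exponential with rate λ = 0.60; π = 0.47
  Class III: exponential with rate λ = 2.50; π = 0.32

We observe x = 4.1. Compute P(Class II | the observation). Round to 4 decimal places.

Posterior ∝ prior × likelihood, so P(k | x) ∝ π_k f_k(x); normalise over all components.
Component likelihoods at x = 4.1:
  L_I = 0.31·e^(−0.31·4.1) = 0.31·e^(−1.2710) = 0.0869708
  L_II = 0.60·e^(−0.60·4.1) = 0.60·e^(−2.4600) = 0.051261
  L_III = 2.50·e^(−2.50·4.1) = 2.50·e^(−10.2500) = 8.83938e-05
Unnormalised posteriors:
  π_I·L_I = 0.21 × 0.0869708 = 0.0182639
  π_II·L_II = 0.47 × 0.051261 = 0.0240927
  π_III·L_III = 0.32 × 8.83938e-05 = 2.8286e-05
Evidence: 0.0182639 + 0.0240927 + 2.8286e-05 = 0.0423848
Responsibility of Class II: 0.0240927 / 0.0423848 ≈ 0.5684

0.5684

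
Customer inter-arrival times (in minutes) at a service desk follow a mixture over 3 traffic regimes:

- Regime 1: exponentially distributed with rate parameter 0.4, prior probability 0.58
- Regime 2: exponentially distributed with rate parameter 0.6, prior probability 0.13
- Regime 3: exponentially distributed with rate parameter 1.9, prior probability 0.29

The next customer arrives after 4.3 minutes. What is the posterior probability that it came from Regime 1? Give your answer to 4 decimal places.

0.8726

By Bayes' theorem, P(k | x) = π_k f_k(x) / Σ_j π_j f_j(x).
Evaluate each component's likelihood at the observed value:
  f_1 = 0.4·e^(−0.4·4.3) = 0.4·e^(−1.7200) = 0.0716265
  f_2 = 0.6·e^(−0.6·4.3) = 0.6·e^(−2.5800) = 0.0454644
  f_3 = 1.9·e^(−1.9·4.3) = 1.9·e^(−8.1700) = 0.000537734
Weight by the priors:
  π_1·f_1 = 0.58 × 0.0716265 = 0.0415433
  π_2·f_2 = 0.13 × 0.0454644 = 0.00591037
  π_3·f_3 = 0.29 × 0.000537734 = 0.000155943
Marginal: 0.0415433 + 0.00591037 + 0.000155943 = 0.0476097
P(Regime 1 | the observation) = 0.0415433 / 0.0476097 ≈ 0.8726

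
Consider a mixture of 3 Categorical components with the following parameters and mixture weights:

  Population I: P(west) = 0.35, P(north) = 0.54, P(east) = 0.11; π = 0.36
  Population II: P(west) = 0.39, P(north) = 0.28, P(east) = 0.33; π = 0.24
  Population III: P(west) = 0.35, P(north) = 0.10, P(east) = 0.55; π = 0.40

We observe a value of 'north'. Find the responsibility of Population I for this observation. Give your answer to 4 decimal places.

0.6446

By Bayes' theorem, P(k | x) = π_k f_k(x) / Σ_j π_j f_j(x).
Evaluate each component's likelihood at the observed value:
  p_I = 0.54
  p_II = 0.28
  p_III = 0.1
Prior × likelihood for each component:
  π_I·p_I = 0.36 × 0.54 = 0.1944
  π_II·p_II = 0.24 × 0.28 = 0.0672
  π_III·p_III = 0.40 × 0.1 = 0.04
Marginal: 0.1944 + 0.0672 + 0.04 = 0.3016
P(Population I | data) = 0.1944 / 0.3016 ≈ 0.6446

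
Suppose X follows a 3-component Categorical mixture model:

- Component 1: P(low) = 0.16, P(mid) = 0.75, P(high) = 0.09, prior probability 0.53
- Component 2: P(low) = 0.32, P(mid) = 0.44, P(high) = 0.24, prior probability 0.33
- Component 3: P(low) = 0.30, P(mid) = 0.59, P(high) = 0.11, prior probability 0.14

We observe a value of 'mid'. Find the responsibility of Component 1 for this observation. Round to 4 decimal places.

0.6357

Posterior ∝ prior × likelihood, so P(k | x) ∝ π_k f_k(x); normalise over all components.
Evaluate each component's likelihood at the observed value:
  f_1 = P(mid | comp) = 0.75
  f_2 = P(mid | comp) = 0.44
  f_3 = P(mid | comp) = 0.59
Weight by the priors:
  π_1·f_1 = 0.53 × 0.75 = 0.3975
  π_2·f_2 = 0.33 × 0.44 = 0.1452
  π_3·f_3 = 0.14 × 0.59 = 0.0826
Sum: 0.3975 + 0.1452 + 0.0826 = 0.6253
Responsibility of Component 1: 0.3975 / 0.6253 ≈ 0.6357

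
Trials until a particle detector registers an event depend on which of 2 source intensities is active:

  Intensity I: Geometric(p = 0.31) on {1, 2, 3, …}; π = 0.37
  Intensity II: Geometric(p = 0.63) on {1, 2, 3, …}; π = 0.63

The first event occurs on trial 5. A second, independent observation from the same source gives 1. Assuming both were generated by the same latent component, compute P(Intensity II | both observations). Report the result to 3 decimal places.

0.368

The responsibility of component k is w_k f_k(x) divided by Σ_j w_j f_j(x).
Since both observations come from the same component, the likelihood for component k is f_k(x₁)·f_k(x₂).
  L_I = [0.0702681] × [0.31] = 0.0217831
  L_II = [0.0118072] × [0.63] = 0.00743855
Unnormalised posteriors:
  w_I·L_I = 0.37 × 0.0217831 = 0.00805975
  w_II·L_II = 0.63 × 0.00743855 = 0.00468628
Marginal: 0.00805975 + 0.00468628 = 0.012746
So the posterior for Intensity II is 0.00468628 / 0.012746 ≈ 0.368.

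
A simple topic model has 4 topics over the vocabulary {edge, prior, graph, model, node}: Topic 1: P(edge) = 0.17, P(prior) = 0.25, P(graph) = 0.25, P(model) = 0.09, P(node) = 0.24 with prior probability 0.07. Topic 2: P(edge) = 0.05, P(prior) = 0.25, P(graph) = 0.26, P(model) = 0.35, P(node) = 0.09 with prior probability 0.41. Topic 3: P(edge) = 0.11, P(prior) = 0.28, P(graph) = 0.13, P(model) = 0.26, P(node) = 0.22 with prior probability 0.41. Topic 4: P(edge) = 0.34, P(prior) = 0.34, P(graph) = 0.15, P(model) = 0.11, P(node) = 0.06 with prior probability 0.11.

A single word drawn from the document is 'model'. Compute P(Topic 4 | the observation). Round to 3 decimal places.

By Bayes' theorem, P(k | x) = π_k f_k(x) / Σ_j π_j f_j(x).
Categorical probabilities:
  p_1 = P(model | comp) = 0.09
  p_2 = P(model | comp) = 0.35
  p_3 = P(model | comp) = 0.26
  p_4 = P(model | comp) = 0.11
Prior × likelihood for each component:
  π_1·p_1 = 0.07 × 0.09 = 0.0063
  π_2·p_2 = 0.41 × 0.35 = 0.1435
  π_3·p_3 = 0.41 × 0.26 = 0.1066
  π_4·p_4 = 0.11 × 0.11 = 0.0121
Denominator: 0.0063 + 0.1435 + 0.1066 + 0.0121 = 0.2685
Responsibility of Topic 4: 0.0121 / 0.2685 ≈ 0.045

0.045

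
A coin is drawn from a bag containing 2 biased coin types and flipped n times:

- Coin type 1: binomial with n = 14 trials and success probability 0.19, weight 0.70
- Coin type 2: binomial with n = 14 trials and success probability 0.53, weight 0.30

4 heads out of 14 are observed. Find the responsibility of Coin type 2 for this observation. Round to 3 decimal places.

0.101

Posterior ∝ prior × likelihood, so P(k | x) ∝ π_k f_k(x); normalise over all components.
Component likelihoods at x = 4 heads out of 14:
  p_1 = 0.158598
  p_2 = 0.0415447
Weight by the priors:
  π_1·p_1 = 0.70 × 0.158598 = 0.111019
  π_2·p_2 = 0.30 × 0.0415447 = 0.0124634
Marginal: 0.111019 + 0.0124634 = 0.123482
P(Coin type 2 | x) = 0.0124634 / 0.123482 ≈ 0.101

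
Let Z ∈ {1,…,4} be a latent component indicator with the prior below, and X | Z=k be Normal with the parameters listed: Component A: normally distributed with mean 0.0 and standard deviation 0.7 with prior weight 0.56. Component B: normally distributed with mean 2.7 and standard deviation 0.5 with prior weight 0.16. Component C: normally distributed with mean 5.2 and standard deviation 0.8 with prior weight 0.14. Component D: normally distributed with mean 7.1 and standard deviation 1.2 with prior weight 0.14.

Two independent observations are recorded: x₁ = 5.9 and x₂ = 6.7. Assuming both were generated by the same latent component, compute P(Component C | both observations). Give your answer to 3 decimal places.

Apply Bayes' rule: the posterior for each component is proportional to its prior times its likelihood at x.
Since both observations come from the same component, the likelihood for component k is f_k(x₁)·f_k(x₂).
  f_A = [2.13548e-16] × [7.28561e-21] = 1.55582e-36
  f_B = [1.01763e-09] × [1.01045e-14] = 1.02827e-23
  f_C = [0.340069] × [0.0859828] = 0.0292401
  f_D = [0.201642] × [0.314486] = 0.0634137
Multiply by the mixture weights:
  P(Z=A)·f_A = 0.56 × 1.55582e-36 = 8.71262e-37
  P(Z=B)·f_B = 0.16 × 1.02827e-23 = 1.64523e-24
  P(Z=C)·f_C = 0.14 × 0.0292401 = 0.00409361
  P(Z=D)·f_D = 0.14 × 0.0634137 = 0.00887791
Normaliser: 8.71262e-37 + 1.64523e-24 + 0.00409361 + 0.00887791 = 0.0129715
So the posterior for Component C is 0.00409361 / 0.0129715 ≈ 0.316.

0.316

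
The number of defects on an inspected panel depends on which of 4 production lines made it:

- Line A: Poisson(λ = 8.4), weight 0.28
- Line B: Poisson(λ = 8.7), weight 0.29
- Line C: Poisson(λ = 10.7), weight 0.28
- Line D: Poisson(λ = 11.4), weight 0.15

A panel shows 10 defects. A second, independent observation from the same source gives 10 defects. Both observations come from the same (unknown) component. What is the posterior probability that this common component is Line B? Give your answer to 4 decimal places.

0.2856

P(component k | x) = P(Z=k)·f_k(x) / marginal(x), where marginal(x) = Σ_j P(Z=j)·f_j(x).
Since both observations come from the same component, the likelihood for component k is f_k(x₁)·f_k(x₂).
  f_A = [e^(−8.4)·8.4^10/10! = 0.108382] × [0.108382] = 0.0117466
  f_B = [e^(−8.7)·8.7^10/10! = 0.114043] × [0.114043] = 0.0130057
  f_C = [e^(−10.7)·10.7^10/10! = 0.122215] × [0.122215] = 0.0149365
  f_D = [e^(−11.4)·11.4^10/10! = 0.114374] × [0.114374] = 0.0130815
Unnormalised posteriors:
  P(Z=A)·f_A = 0.28 × 0.0117466 = 0.00328905
  P(Z=B)·f_B = 0.29 × 0.0130057 = 0.00377166
  P(Z=C)·f_C = 0.28 × 0.0149365 = 0.00418221
  P(Z=D)·f_D = 0.15 × 0.0130815 = 0.00196222
Evidence: 0.00328905 + 0.00377166 + 0.00418221 + 0.00196222 = 0.0132051
So the posterior for Line B is 0.00377166 / 0.0132051 ≈ 0.2856.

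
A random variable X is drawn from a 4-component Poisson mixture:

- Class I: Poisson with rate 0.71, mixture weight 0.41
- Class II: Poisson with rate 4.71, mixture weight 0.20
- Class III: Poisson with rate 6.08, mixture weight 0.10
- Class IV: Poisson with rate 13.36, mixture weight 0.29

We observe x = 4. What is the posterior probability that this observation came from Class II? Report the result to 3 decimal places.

0.701

Apply Bayes' rule: the posterior for each component is proportional to its prior times its likelihood at x.
Evaluate each component's likelihood at the observed value:
  p_I = 0.00520563
  p_II = 0.184648
  p_III = 0.130284
  p_IV = 0.00209334
Unnormalised posteriors:
  π_I·p_I = 0.41 × 0.00520563 = 0.00213431
  π_II·p_II = 0.20 × 0.184648 = 0.0369297
  π_III·p_III = 0.10 × 0.130284 = 0.0130284
  π_IV·p_IV = 0.29 × 0.00209334 = 0.000607069
Normaliser: 0.00213431 + 0.0369297 + 0.0130284 + 0.000607069 = 0.0526995
Responsibility of Class II: 0.0369297 / 0.0526995 ≈ 0.701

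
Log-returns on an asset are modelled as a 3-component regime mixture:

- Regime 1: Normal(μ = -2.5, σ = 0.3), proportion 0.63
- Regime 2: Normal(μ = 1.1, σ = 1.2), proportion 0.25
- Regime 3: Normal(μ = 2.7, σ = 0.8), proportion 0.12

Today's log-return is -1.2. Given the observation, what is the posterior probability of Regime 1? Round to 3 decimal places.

By Bayes' theorem, P(k | x) = P(Z=k) f_k(x) / Σ_j P(Z=j) f_j(x).
Component likelihoods at x = -1.2:
  L_1 = 0.000111236
  L_2 = 0.0529681
  L_3 = 3.44493e-06
Unnormalised posteriors:
  P(Z=1)·L_1 = 0.63 × 0.000111236 = 7.00788e-05
  P(Z=2)·L_2 = 0.25 × 0.0529681 = 0.013242
  P(Z=3)·L_3 = 0.12 × 3.44493e-06 = 4.13391e-07
Denominator: 7.00788e-05 + 0.013242 + 4.13391e-07 = 0.0133125
P(Regime 1 | x) = 7.00788e-05 / 0.0133125 ≈ 0.005

0.005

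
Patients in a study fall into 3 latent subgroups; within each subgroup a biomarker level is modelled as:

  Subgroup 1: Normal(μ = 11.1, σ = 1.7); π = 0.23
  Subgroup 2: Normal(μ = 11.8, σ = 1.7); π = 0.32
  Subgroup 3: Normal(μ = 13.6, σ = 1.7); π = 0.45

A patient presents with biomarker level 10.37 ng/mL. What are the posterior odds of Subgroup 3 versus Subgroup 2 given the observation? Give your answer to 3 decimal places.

Since P(k|x) ∝ w_k f_k(x), the posterior odds are w_i f_i(x) / (w_j f_j(x)).
Component likelihoods at x = 10.37 ng/mL:
  L_1 = 0.214003
  L_2 = 0.164745
  L_3 = 0.0385975
0.0173689 / 0.0527184 ≈ 0.329

0.329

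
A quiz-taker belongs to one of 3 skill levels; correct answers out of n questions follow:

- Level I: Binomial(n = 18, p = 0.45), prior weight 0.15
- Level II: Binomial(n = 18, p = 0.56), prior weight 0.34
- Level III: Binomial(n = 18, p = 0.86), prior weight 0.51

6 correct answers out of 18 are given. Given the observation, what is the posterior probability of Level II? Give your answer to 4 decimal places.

0.3665

The responsibility of component k is π_k f_k(x) divided by Σ_j π_j f_j(x).
Binomial probabilities:
  L_I = C(18,6)·0.45^6·0.55^12 = 18564·0.00830377·0.000766218 = 0.118113
  L_II = C(18,6)·0.56^6·0.44^12 = 18564·0.030841·5.26541e-05 = 0.0301461
  L_III = C(18,6)·0.86^6·0.14^12 = 18564·0.404567·5.66939e-11 = 4.25793e-07
Unnormalised posteriors:
  π_I·L_I = 0.15 × 0.118113 = 0.017717
  π_II·L_II = 0.34 × 0.0301461 = 0.0102497
  π_III·L_III = 0.51 × 4.25793e-07 = 2.17155e-07
Marginal: 0.017717 + 0.0102497 + 2.17155e-07 = 0.0279669
P(Level II | the observation) ≈ 0.3665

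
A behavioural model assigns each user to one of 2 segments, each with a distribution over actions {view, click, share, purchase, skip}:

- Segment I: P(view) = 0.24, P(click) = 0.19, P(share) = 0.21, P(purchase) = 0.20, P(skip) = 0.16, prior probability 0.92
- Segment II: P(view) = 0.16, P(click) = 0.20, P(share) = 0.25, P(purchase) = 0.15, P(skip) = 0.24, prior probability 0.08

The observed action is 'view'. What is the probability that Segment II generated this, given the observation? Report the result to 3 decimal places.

0.055

By Bayes' theorem, P(k | x) = π_k f_k(x) / Σ_j π_j f_j(x).
Component likelihoods at x = 'view':
  f_I = P(view | comp) = 0.24
  f_II = P(view | comp) = 0.16
Weight by the priors:
  π_I·f_I = 0.92 × 0.24 = 0.2208
  π_II·f_II = 0.08 × 0.16 = 0.0128
Sum: 0.2208 + 0.0128 = 0.2336
P(Segment II | data) = 0.0128 / 0.2336 ≈ 0.055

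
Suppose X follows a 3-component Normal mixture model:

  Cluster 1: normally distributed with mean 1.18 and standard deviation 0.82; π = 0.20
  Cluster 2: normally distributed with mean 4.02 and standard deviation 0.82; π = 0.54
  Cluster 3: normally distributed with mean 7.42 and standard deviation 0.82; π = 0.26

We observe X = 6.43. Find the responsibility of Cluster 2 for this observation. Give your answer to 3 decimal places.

Apply Bayes' rule: the posterior for each component is proportional to its prior times its likelihood at x.
Normal densities:
  f_1 = 6.10892e-10
  f_2 = 0.00647751
  f_3 = 0.234736
Multiply by the mixture weights:
  π_1·f_1 = 0.20 × 6.10892e-10 = 1.22178e-10
  π_2·f_2 = 0.54 × 0.00647751 = 0.00349785
  π_3·f_3 = 0.26 × 0.234736 = 0.0610313
Marginal: 1.22178e-10 + 0.00349785 + 0.0610313 = 0.0645291
Responsibility of Cluster 2: 0.00349785 / 0.0645291 ≈ 0.054

0.054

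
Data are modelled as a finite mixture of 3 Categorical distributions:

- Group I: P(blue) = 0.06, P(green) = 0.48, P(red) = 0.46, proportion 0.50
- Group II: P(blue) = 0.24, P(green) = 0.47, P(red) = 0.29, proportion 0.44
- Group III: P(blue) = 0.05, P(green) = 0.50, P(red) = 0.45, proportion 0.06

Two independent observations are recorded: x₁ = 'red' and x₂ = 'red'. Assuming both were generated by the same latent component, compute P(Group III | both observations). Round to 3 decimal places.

The responsibility of component k is π_k f_k(x) divided by Σ_j π_j f_j(x).
Since both observations come from the same component, the likelihood for component k is f_k(x₁)·f_k(x₂).
  L_I = [0.46] × [0.46] = 0.2116
  L_II = [0.29] × [0.29] = 0.0841
  L_III = [0.45] × [0.45] = 0.2025
Unnormalised posteriors:
  π_I·L_I = 0.50 × 0.2116 = 0.1058
  π_II·L_II = 0.44 × 0.0841 = 0.037004
  π_III·L_III = 0.06 × 0.2025 = 0.01215
Marginal: 0.1058 + 0.037004 + 0.01215 = 0.154954
P(Group III | data) = 0.01215 / 0.154954 ≈ 0.078

0.078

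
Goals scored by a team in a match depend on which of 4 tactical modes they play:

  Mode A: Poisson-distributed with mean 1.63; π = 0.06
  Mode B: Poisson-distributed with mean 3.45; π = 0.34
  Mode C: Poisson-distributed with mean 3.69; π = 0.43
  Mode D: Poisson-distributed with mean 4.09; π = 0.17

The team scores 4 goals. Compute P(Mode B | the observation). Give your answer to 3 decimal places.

The responsibility of component k is π_k f_k(x) divided by Σ_j π_j f_j(x).
Evaluate each component's likelihood at the observed value:
  p_A = e^(−1.63)·1.63^4/4! = 0.0576287
  p_B = e^(−3.45)·3.45^4/4! = 0.187391
  p_C = e^(−3.69)·3.69^4/4! = 0.192907
  p_D = e^(−4.09)·4.09^4/4! = 0.195172
Weight by the priors:
  π_A·p_A = 0.06 × 0.0576287 = 0.00345772
  π_B·p_B = 0.34 × 0.187391 = 0.063713
  π_C·p_C = 0.43 × 0.192907 = 0.0829499
  π_D·p_D = 0.17 × 0.195172 = 0.0331792
Sum: 0.00345772 + 0.063713 + 0.0829499 + 0.0331792 = 0.1833
P(Mode B | x) ≈ 0.348

0.348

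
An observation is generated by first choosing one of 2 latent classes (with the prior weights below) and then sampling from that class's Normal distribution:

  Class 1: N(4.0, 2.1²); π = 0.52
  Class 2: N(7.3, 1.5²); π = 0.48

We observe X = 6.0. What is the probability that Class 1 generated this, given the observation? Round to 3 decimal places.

Posterior ∝ prior × likelihood, so P(k | x) ∝ w_k f_k(x); normalise over all components.
Normal densities:
  L_1 = (1/(2.1·√(2π)))·exp(−(6.0−4.0)²/(2·2.1²)) = 0.189973·exp(-0.45351) = 0.120707
  L_2 = (1/(1.5·√(2π)))·exp(−(6.0−7.3)²/(2·1.5²)) = 0.265962·exp(-0.37556) = 0.182691
Weight by the priors:
  w_1·L_1 = 0.52 × 0.120707 = 0.0627675
  w_2·L_2 = 0.48 × 0.182691 = 0.0876917
Marginal: 0.0627675 + 0.0876917 = 0.150459
Responsibility of Class 1: 0.0627675 / 0.150459 ≈ 0.417

0.417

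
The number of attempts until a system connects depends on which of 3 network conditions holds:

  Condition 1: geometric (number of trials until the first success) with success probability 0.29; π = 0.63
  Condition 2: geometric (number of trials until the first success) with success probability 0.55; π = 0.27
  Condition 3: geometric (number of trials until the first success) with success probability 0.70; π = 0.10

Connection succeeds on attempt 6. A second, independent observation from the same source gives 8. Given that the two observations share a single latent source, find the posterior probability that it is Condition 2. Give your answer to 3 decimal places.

0.006

Apply Bayes' rule: the posterior for each component is proportional to its prior times its likelihood at x.
Since both observations come from the same component, the likelihood for component k is f_k(x₁)·f_k(x₂).
  f_1 = [0.0523227] × [0.0263758] = 0.00138005
  f_2 = [0.010149] × [0.00205518] = 2.08581e-05
  f_3 = [0.001701] × [0.00015309] = 2.60406e-07
Prior × likelihood for each component:
  P(Z=1)·f_1 = 0.63 × 0.00138005 = 0.000869434
  P(Z=2)·f_2 = 0.27 × 2.08581e-05 = 5.6317e-06
  P(Z=3)·f_3 = 0.10 × 2.60406e-07 = 2.60406e-08
Marginal: 0.000869434 + 5.6317e-06 + 2.60406e-08 = 0.000875092
P(Condition 2 | x₁,x₂) = 5.6317e-06 / 0.000875092 ≈ 0.006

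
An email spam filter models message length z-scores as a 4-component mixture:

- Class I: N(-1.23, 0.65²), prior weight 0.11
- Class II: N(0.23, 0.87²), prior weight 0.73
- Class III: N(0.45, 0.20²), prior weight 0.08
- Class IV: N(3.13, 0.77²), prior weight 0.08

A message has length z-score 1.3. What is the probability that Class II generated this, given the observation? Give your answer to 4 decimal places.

0.9843

Apply Bayes' rule: the posterior for each component is proportional to its prior times its likelihood at x.
Normal densities:
  p_I = (1/(0.65·√(2π)))·exp(−(1.3−-1.23)²/(2·0.65²)) = 0.613757·exp(-7.57503) = 0.000314922
  p_II = (1/(0.87·√(2π)))·exp(−(1.3−0.23)²/(2·0.87²)) = 0.458554·exp(-0.75631) = 0.215244
  p_III = (1/(0.20·√(2π)))·exp(−(1.3−0.45)²/(2·0.20²)) = 1.994711·exp(-9.03125) = 0.000238593
  p_IV = (1/(0.77·√(2π)))·exp(−(1.3−3.13)²/(2·0.77²)) = 0.518107·exp(-2.82417) = 0.0307538
Unnormalised posteriors:
  π_I·p_I = 0.11 × 0.000314922 = 3.46414e-05
  π_II·p_II = 0.73 × 0.215244 = 0.157128
  π_III·p_III = 0.08 × 0.000238593 = 1.90875e-05
  π_IV·p_IV = 0.08 × 0.0307538 = 0.0024603
Denominator: 3.46414e-05 + 0.157128 + 1.90875e-05 + 0.0024603 = 0.159642
So the posterior for Class II is 0.157128 / 0.159642 ≈ 0.9843.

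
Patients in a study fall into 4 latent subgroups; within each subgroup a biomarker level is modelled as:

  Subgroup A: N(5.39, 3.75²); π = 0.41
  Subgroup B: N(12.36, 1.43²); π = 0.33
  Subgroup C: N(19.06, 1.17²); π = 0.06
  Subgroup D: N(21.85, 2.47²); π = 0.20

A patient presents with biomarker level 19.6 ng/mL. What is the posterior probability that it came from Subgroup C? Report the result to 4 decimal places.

By Bayes' theorem, P(k | x) = π_k f_k(x) / Σ_j π_j f_j(x).
Component likelihoods at x = 19.6 ng/mL:
  p_A = (1/(3.75·√(2π)))·exp(−(19.6−5.39)²/(2·3.75²)) = 0.106385·exp(-7.17952) = 8.10684e-05
  p_B = (1/(1.43·√(2π)))·exp(−(19.6−12.36)²/(2·1.43²)) = 0.278981·exp(-12.81667) = 7.57472e-07
  p_C = (1/(1.17·√(2π)))·exp(−(19.6−19.06)²/(2·1.17²)) = 0.340976·exp(-0.10651) = 0.306526
  p_D = (1/(2.47·√(2π)))·exp(−(19.6−21.85)²/(2·2.47²)) = 0.161515·exp(-0.41490) = 0.106666
Weight by the priors:
  π_A·p_A = 0.41 × 8.10684e-05 = 3.3238e-05
  π_B·p_B = 0.33 × 7.57472e-07 = 2.49966e-07
  π_C·p_C = 0.06 × 0.306526 = 0.0183916
  π_D·p_D = 0.20 × 0.106666 = 0.0213332
Sum: 3.3238e-05 + 2.49966e-07 + 0.0183916 + 0.0213332 = 0.0397582
P(Subgroup C | x) ≈ 0.4626

0.4626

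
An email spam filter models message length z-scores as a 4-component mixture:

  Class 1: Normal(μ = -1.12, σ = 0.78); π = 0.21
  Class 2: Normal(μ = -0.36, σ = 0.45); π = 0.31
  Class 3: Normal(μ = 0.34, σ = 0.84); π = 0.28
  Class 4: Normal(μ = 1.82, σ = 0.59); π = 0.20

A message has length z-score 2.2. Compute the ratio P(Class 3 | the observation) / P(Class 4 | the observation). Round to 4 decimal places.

Since P(k|x) ∝ P(Z=k) f_k(x), the posterior odds are P(Z=i) f_i(x) / (P(Z=j) f_j(x)).
Component likelihoods at x = 2.2:
  f_1 = (1/(0.78·√(2π)))·exp(−(2.2−-1.12)²/(2·0.78²)) = 0.511464·exp(-9.05851) = 5.95323e-05
  f_2 = (1/(0.45·√(2π)))·exp(−(2.2−-0.36)²/(2·0.45²)) = 0.886538·exp(-16.18173) = 8.31883e-08
  f_3 = (1/(0.84·√(2π)))·exp(−(2.2−0.34)²/(2·0.84²)) = 0.474931·exp(-2.45153) = 0.0409208
  f_4 = (1/(0.59·√(2π)))·exp(−(2.2−1.82)²/(2·0.59²)) = 0.676173·exp(-0.20741) = 0.549516
Posterior odds = (P(Z=3)·f_3) / (P(Z=4)·f_4) = (0.28·0.0409208) / (0.20·0.549516) = 0.0114578 / 0.109903 ≈ 0.1043

0.1043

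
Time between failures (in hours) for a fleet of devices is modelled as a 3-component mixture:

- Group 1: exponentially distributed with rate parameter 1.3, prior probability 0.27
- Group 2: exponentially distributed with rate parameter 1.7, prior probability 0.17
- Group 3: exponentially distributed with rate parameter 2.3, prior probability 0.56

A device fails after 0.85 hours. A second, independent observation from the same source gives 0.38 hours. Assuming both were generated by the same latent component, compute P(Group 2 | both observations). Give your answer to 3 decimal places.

P(component k | x) = π_k·f_k(x) / marginal(x), where marginal(x) = Σ_j π_j·f_j(x).
Since both observations come from the same component, the likelihood for component k is f_k(x₁)·f_k(x₂).
  L_1 = [0.430574] × [0.793235] = 0.341546
  L_2 = [0.400768] × [0.891035] = 0.357099
  L_3 = [0.325598] × [0.959742] = 0.31249
Prior × likelihood for each component:
  π_1·L_1 = 0.27 × 0.341546 = 0.0922176
  π_2·L_2 = 0.17 × 0.357099 = 0.0607068
  π_3·L_3 = 0.56 × 0.31249 = 0.174995
Denominator: 0.0922176 + 0.0607068 + 0.174995 = 0.327919
P(Group 2 | data) = 0.0607068 / 0.327919 ≈ 0.185

0.185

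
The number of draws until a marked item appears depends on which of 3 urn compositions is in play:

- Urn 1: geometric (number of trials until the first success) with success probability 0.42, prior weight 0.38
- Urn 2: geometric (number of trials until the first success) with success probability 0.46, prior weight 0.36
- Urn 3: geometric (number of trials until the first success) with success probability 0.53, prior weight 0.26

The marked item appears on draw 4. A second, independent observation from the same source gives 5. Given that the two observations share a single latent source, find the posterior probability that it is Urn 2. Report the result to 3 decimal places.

0.355

Apply Bayes' rule: the posterior for each component is proportional to its prior times its likelihood at x.
Since both observations come from the same component, the likelihood for component k is f_k(x₁)·f_k(x₂).
  L_1 = [0.081947] × [0.0475293] = 0.00389488
  L_2 = [0.0724334] × [0.0391141] = 0.00283317
  L_3 = [0.0550262] × [0.0258623] = 0.0014231
Prior × likelihood for each component:
  w_1·L_1 = 0.38 × 0.00389488 = 0.00148006
  w_2·L_2 = 0.36 × 0.00283317 = 0.00101994
  w_3·L_3 = 0.26 × 0.0014231 = 0.000370007
Marginal: 0.00148006 + 0.00101994 + 0.000370007 = 0.00287
Responsibility of Urn 2: 0.00101994 / 0.00287 ≈ 0.355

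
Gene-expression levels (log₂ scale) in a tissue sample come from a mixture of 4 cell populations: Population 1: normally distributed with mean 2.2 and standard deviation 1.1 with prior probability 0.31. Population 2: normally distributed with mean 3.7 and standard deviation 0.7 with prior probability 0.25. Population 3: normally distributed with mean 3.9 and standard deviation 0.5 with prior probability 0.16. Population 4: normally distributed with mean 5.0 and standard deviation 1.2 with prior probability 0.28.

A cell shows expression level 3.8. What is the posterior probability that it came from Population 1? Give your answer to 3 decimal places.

Apply Bayes' rule: the posterior for each component is proportional to its prior times its likelihood at x.
Evaluate each component's likelihood at the observed value:
  p_1 = (1/(1.1·√(2π)))·exp(−(3.8−2.2)²/(2·1.1²)) = 0.362675·exp(-1.05785) = 0.125921
  p_2 = (1/(0.7·√(2π)))·exp(−(3.8−3.7)²/(2·0.7²)) = 0.569918·exp(-0.01020) = 0.564132
  p_3 = (1/(0.5·√(2π)))·exp(−(3.8−3.9)²/(2·0.5²)) = 0.797885·exp(-0.02000) = 0.782085
  p_4 = (1/(1.2·√(2π)))·exp(−(3.8−5.0)²/(2·1.2²)) = 0.332452·exp(-0.50000) = 0.201642
Prior × likelihood for each component:
  π_1·p_1 = 0.31 × 0.125921 = 0.0390355
  π_2·p_2 = 0.25 × 0.564132 = 0.141033
  π_3·p_3 = 0.16 × 0.782085 = 0.125134
  π_4·p_4 = 0.28 × 0.201642 = 0.0564598
Evidence: 0.0390355 + 0.141033 + 0.125134 + 0.0564598 = 0.361662
So the posterior for Population 1 is 0.0390355 / 0.361662 ≈ 0.108.

0.108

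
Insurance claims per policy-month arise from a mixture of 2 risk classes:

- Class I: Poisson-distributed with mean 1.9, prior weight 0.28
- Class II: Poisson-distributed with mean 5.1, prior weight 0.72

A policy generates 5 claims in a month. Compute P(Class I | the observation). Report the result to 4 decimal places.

0.0641

By Bayes' theorem, P(k | x) = w_k f_k(x) / Σ_j w_j f_j(x).
Component likelihoods at x = 5 claims:
  p_I = e^(−1.9)·1.9^5/5! = 0.0308622
  p_II = e^(−5.1)·5.1^5/5! = 0.175294
Prior × likelihood for each component:
  w_I·p_I = 0.28 × 0.0308622 = 0.00864142
  w_II·p_II = 0.72 × 0.175294 = 0.126212
Evidence: 0.00864142 + 0.126212 = 0.134853
So the posterior for Class I is 0.00864142 / 0.134853 ≈ 0.0641.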